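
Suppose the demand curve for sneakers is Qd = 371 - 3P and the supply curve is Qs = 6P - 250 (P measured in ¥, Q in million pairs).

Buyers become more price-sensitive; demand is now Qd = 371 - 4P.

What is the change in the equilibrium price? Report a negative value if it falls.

Original equilibrium: 371 - 3P = 6P - 250 gives 621 = 9P, so P = 69 and Q = 164.
With the change applied: demand Qd = 371 - 4P, supply Qs = 6P - 250.
Clearing the new market: 371 - 4P = 6P - 250, so P = 62.1 and Q = 122.6.
ΔP = 62.1 − 69 = -6.9.

-6.9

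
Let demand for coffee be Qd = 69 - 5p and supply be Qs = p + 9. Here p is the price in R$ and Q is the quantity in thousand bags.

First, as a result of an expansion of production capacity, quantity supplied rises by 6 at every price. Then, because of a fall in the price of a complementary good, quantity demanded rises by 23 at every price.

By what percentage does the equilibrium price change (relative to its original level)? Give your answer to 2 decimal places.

Solve the original market: 69 - 5p = p + 9, hence p = 10 and Q = 19.
After the shift, demand is Qd = 92 - 5p and supply is Qs = p + 15.
New equilibrium: 92 - 5p = p + 15 ⇒ 77 = 6p ⇒ p = 77/6 ≈ 12.8333, Q = 167/6 ≈ 27.8333.
%Δp = (12.8333 − 10) / 10 × 100 = +28.33%.

+28.33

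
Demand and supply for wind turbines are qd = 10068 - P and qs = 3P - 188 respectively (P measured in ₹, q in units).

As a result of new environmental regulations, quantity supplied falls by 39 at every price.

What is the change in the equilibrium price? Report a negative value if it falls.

Original equilibrium: 10068 - P = 3P - 188 gives 10256 = 4P, so P = 2564 and q = 7504.
The shock moves the curves to qd = 10068 - P and qs = 3P - 227.
Clearing the new market: 10068 - P = 3P - 227, so P = 2573.75 and q = 7494.25.
ΔP = 2573.75 − 2564 = +9.75.

+9.75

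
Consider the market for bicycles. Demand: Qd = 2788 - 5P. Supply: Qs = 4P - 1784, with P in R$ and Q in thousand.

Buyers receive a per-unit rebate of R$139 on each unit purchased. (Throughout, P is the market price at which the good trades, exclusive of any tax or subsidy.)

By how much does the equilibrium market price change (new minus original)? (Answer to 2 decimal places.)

+77.22

Before the shock: 2788 - 5P = 4P - 1784 ⇒ 4572 = 9P ⇒ P = 508, Q = 248.
Since buyers' out-of-pocket price is the market price minus the rebate, the effective demand curve becomes Qd = 3483 - 5P.
Setting them equal: 3483 - 5P = 4P - 1784 → 5267 = 9P, so P = 5267/9 ≈ 585.2222 and Q = 5012/9 ≈ 556.8889.
ΔP = 585.2222 − 508 = +77.22.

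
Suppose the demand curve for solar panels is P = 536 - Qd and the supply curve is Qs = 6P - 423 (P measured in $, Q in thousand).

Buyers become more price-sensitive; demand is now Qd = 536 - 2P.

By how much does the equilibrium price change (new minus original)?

-17.125

Before the shock: 536 - P = 6P - 423 ⇒ 959 = 7P ⇒ P = 137, Q = 399.
The new curves are Qd = 536 - 2P (demand) and Qs = 6P - 423 (supply).
Setting them equal: 536 - 2P = 6P - 423 → 959 = 8P, so P = 119.875 and Q = 296.25.
ΔP = 119.875 − 137 = -17.125.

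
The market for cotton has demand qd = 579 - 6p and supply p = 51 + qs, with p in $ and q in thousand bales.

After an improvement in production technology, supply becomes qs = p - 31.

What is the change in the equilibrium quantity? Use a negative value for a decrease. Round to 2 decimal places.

Solve the original market: 579 - 6p = p - 51, hence p = 90 and q = 39.
The new curves are qd = 579 - 6p (demand) and qs = p - 31 (supply).
Equate the new curves: 579 - 6p = p - 31, giving 610 = 7p, p = 610/7 ≈ 87.1429, q = 393/7 ≈ 56.1429.
Δq = 56.1429 − 39 = +17.14.

+17.14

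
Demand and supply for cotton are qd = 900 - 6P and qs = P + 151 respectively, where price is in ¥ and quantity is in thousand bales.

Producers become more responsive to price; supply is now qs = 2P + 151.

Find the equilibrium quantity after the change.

338.25

Before the shock: 900 - 6P = P + 151 ⇒ 749 = 7P ⇒ P = 107, q = 258.
After the shift, demand is qd = 900 - 6P and supply is qs = 2P + 151.
Setting them equal: 900 - 6P = 2P + 151 → 749 = 8P, so P = 93.625 and q = 338.25.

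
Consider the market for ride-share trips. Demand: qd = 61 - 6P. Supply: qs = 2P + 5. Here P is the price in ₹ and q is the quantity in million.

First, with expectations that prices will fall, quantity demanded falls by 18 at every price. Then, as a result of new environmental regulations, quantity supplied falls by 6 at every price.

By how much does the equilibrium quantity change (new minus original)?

-9

Initially, 61 - 6P = 2P + 5, so 56 = 8P and P = 7, q = 19.
The shock moves the curves to qd = 43 - 6P and qs = 2P - 1.
New equilibrium: 43 - 6P = 2P - 1 ⇒ 44 = 8P ⇒ P = 5.5, q = 10.
Δq = 10 − 19 = -9.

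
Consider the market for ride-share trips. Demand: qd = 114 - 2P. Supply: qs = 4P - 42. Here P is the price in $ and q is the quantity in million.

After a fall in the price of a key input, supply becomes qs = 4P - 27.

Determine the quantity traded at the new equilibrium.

67

Original equilibrium: 114 - 2P = 4P - 42 gives 156 = 6P, so P = 26 and q = 62.
After the shift, demand is qd = 114 - 2P and supply is qs = 4P - 27.
Clearing the new market: 114 - 2P = 4P - 27, so P = 23.5 and q = 67.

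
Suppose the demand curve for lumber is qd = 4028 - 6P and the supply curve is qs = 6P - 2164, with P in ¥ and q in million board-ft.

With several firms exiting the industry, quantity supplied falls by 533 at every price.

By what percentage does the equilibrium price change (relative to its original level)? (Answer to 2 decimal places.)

+8.61

Initially, 4028 - 6P = 6P - 2164, so 6192 = 12P and P = 516, q = 932.
The new curves are qd = 4028 - 6P (demand) and qs = 6P - 2697 (supply).
New equilibrium: 4028 - 6P = 6P - 2697 ⇒ 6725 = 12P ⇒ P = 6725/12 ≈ 560.4167, q = 665.5.
%ΔP = (560.4167 − 516) / 516 × 100 = +8.61%.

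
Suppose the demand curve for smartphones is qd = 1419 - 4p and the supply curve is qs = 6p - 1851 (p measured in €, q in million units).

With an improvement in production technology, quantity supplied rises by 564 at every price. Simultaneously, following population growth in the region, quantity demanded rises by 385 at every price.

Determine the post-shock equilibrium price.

309.1

Solve the original market: 1419 - 4p = 6p - 1851, hence p = 327 and q = 111.
The shock moves the curves to qd = 1804 - 4p and qs = 6p - 1287.
Equate the new curves: 1804 - 4p = 6p - 1287, giving 3091 = 10p, p = 309.1, q = 567.6.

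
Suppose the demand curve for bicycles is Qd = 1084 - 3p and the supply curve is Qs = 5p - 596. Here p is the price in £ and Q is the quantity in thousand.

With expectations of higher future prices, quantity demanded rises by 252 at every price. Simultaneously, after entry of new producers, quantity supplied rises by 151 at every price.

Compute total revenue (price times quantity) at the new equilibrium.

Initially, 1084 - 3p = 5p - 596, so 1680 = 8p and p = 210, Q = 454.
After the shift, demand is Qd = 1336 - 3p and supply is Qs = 5p - 445.
New equilibrium: 1336 - 3p = 5p - 445 ⇒ 1781 = 8p ⇒ p = 222.625, Q = 668.125.
New expenditure = 222.625 × 668.125 = 148741.328125.

148741.328125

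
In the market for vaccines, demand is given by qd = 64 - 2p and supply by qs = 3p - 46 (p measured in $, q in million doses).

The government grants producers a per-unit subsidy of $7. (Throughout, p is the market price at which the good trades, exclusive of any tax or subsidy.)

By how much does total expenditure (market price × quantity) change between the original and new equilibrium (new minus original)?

Initially, 64 - 2p = 3p - 46, so 110 = 5p and p = 22, q = 20.
Since sellers receive the price plus the subsidy, the effective supply curve becomes qs = 3p - 25.
Setting them equal: 64 - 2p = 3p - 25 → 89 = 5p, so p = 17.8 and q = 28.4.
Expenditure moves from 22×20 = 440 to 17.8×28.4 = 505.52; change = +65.52.

+65.52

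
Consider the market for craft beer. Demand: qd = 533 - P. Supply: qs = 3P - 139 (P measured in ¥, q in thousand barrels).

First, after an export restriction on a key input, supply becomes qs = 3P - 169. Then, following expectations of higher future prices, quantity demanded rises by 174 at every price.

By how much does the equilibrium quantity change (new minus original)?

Initially, 533 - P = 3P - 139, so 672 = 4P and P = 168, q = 365.
With the change applied: demand qd = 707 - P, supply qs = 3P - 169.
Setting them equal: 707 - P = 3P - 169 → 876 = 4P, so P = 219 and q = 488.
Δq = 488 − 365 = +123.

+123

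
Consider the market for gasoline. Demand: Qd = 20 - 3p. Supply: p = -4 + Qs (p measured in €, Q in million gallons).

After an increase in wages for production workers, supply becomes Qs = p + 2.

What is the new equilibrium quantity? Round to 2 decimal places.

6.50

Original equilibrium: 20 - 3p = p + 4 gives 16 = 4p, so p = 4 and Q = 8.
After the shift, demand is Qd = 20 - 3p and supply is Qs = p + 2.
New equilibrium: 20 - 3p = p + 2 ⇒ 18 = 4p ⇒ p = 4.5, Q = 6.5.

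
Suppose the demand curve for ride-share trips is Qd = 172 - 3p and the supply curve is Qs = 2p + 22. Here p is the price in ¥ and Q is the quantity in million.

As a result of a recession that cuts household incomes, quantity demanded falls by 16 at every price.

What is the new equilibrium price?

26.8

Original equilibrium: 172 - 3p = 2p + 22 gives 150 = 5p, so p = 30 and Q = 82.
After the shift, demand is Qd = 156 - 3p and supply is Qs = 2p + 22.
Setting them equal: 156 - 3p = 2p + 22 → 134 = 5p, so p = 26.8 and Q = 75.6.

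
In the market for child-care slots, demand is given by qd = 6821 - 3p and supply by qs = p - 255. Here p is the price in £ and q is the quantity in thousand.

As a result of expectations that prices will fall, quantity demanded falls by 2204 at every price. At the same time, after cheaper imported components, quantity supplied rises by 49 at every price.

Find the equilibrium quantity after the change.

Initially, 6821 - 3p = p - 255, so 7076 = 4p and p = 1769, q = 1514.
With the change applied: demand qd = 4617 - 3p, supply qs = p - 206.
Setting them equal: 4617 - 3p = p - 206 → 4823 = 4p, so p = 1205.75 and q = 999.75.

999.75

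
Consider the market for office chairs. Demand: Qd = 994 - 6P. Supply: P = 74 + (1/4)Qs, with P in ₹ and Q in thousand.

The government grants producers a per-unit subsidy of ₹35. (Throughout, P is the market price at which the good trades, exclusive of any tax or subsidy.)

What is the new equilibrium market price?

115

Before the shock: 994 - 6P = 4P - 296 ⇒ 1290 = 10P ⇒ P = 129, Q = 220.
Since sellers receive the price plus the subsidy, the effective supply curve becomes Qs = 4P - 156.
Equate the new curves: 994 - 6P = 4P - 156, giving 1150 = 10P, P = 115, Q = 304.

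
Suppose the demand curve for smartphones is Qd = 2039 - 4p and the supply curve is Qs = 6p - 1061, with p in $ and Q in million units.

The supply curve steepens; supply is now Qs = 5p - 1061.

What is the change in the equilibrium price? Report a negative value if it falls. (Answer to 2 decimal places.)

Before the shock: 2039 - 4p = 6p - 1061 ⇒ 3100 = 10p ⇒ p = 310, Q = 799.
With the change applied: demand Qd = 2039 - 4p, supply Qs = 5p - 1061.
Equate the new curves: 2039 - 4p = 5p - 1061, giving 3100 = 9p, p = 3100/9 ≈ 344.4444, Q = 5951/9 ≈ 661.2222.
Δp = 344.4444 − 310 = +34.44.

+34.44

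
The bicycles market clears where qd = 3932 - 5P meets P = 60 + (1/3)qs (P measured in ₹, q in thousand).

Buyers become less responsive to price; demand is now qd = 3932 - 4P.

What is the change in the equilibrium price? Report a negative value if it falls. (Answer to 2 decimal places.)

Solve the original market: 3932 - 5P = 3P - 180, hence P = 514 and q = 1362.
After the shift, demand is qd = 3932 - 4P and supply is qs = 3P - 180.
Setting them equal: 3932 - 4P = 3P - 180 → 4112 = 7P, so P = 4112/7 ≈ 587.4286 and q = 11076/7 ≈ 1582.2857.
ΔP = 587.4286 − 514 = +73.43.

+73.43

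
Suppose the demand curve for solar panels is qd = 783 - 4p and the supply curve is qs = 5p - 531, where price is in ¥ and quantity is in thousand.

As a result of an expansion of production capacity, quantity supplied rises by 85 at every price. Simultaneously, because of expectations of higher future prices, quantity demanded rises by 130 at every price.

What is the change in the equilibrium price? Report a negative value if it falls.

+5

Before the shock: 783 - 4p = 5p - 531 ⇒ 1314 = 9p ⇒ p = 146, q = 199.
With the change applied: demand qd = 913 - 4p, supply qs = 5p - 446.
Equate the new curves: 913 - 4p = 5p - 446, giving 1359 = 9p, p = 151, q = 309.
Δp = 151 − 146 = +5.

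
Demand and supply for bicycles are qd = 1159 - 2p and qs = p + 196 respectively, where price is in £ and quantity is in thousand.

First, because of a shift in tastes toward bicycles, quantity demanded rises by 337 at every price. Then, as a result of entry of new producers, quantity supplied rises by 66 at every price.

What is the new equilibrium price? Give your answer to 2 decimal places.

Solve the original market: 1159 - 2p = p + 196, hence p = 321 and q = 517.
The shock moves the curves to qd = 1496 - 2p and qs = p + 262.
New equilibrium: 1496 - 2p = p + 262 ⇒ 1234 = 3p ⇒ p = 1234/3 ≈ 411.3333, q = 2020/3 ≈ 673.3333.

411.33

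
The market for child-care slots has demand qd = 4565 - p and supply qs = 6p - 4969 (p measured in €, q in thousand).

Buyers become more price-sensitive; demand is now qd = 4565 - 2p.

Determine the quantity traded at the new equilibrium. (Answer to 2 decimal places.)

Solve the original market: 4565 - p = 6p - 4969, hence p = 1362 and q = 3203.
With the change applied: demand qd = 4565 - 2p, supply qs = 6p - 4969.
New equilibrium: 4565 - 2p = 6p - 4969 ⇒ 9534 = 8p ⇒ p = 1191.75, q = 2181.5.

2181.50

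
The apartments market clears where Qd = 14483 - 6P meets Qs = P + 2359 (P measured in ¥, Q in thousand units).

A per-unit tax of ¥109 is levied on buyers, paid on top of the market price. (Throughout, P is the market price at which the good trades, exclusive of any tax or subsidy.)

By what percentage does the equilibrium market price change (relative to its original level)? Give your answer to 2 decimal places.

Before the shock: 14483 - 6P = P + 2359 ⇒ 12124 = 7P ⇒ P = 1732, Q = 4091.
Since buyers pay the price plus the tax, the effective demand curve becomes Qd = 13829 - 6P.
Equate the new curves: 13829 - 6P = P + 2359, giving 11470 = 7P, P = 11470/7 ≈ 1638.5714, Q = 27983/7 ≈ 3997.5714.
%ΔP = (1638.5714 − 1732) / 1732 × 100 = -5.39%.

-5.39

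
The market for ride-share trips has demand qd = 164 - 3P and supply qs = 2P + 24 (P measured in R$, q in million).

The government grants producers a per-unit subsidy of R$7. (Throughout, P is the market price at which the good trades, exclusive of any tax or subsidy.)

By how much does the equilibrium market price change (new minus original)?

Initially, 164 - 3P = 2P + 24, so 140 = 5P and P = 28, q = 80.
Since sellers receive the price plus the subsidy, the effective supply curve becomes qs = 2P + 38.
Setting them equal: 164 - 3P = 2P + 38 → 126 = 5P, so P = 25.2 and q = 88.4.
ΔP = 25.2 − 28 = -2.8.

-2.8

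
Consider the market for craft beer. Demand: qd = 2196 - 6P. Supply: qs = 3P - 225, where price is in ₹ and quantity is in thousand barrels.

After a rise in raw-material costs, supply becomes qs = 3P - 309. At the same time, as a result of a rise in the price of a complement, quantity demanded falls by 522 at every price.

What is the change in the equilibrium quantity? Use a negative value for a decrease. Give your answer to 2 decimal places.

Initially, 2196 - 6P = 3P - 225, so 2421 = 9P and P = 269, q = 582.
With the change applied: demand qd = 1674 - 6P, supply qs = 3P - 309.
New equilibrium: 1674 - 6P = 3P - 309 ⇒ 1983 = 9P ⇒ P = 661/3 ≈ 220.3333, q = 352.
Δq = 352 − 582 = -230.00.

-230.00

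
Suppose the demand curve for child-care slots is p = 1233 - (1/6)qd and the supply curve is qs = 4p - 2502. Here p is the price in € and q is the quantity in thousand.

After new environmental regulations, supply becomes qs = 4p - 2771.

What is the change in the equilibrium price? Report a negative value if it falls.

Initially, 7398 - 6p = 4p - 2502, so 9900 = 10p and p = 990, q = 1458.
After the shift, demand is qd = 7398 - 6p and supply is qs = 4p - 2771.
Setting them equal: 7398 - 6p = 4p - 2771 → 10169 = 10p, so p = 1016.9 and q = 1296.6.
Δp = 1016.9 − 990 = +26.9.

+26.9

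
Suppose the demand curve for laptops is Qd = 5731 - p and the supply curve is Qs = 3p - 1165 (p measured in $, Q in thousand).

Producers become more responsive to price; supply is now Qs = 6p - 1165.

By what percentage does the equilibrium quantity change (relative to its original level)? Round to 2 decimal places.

Solve the original market: 5731 - p = 3p - 1165, hence p = 1724 and Q = 4007.
With the change applied: demand Qd = 5731 - p, supply Qs = 6p - 1165.
New equilibrium: 5731 - p = 6p - 1165 ⇒ 6896 = 7p ⇒ p = 6896/7 ≈ 985.1429, Q = 33221/7 ≈ 4745.8571.
%ΔQ = (4745.8571 − 4007) / 4007 × 100 = +18.44%.

+18.44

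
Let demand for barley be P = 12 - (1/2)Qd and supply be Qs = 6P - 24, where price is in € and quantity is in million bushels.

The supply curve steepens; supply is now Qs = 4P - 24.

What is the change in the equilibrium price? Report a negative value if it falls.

+2

Before the shock: 24 - 2P = 6P - 24 ⇒ 48 = 8P ⇒ P = 6, Q = 12.
After the shift, demand is Qd = 24 - 2P and supply is Qs = 4P - 24.
Equate the new curves: 24 - 2P = 4P - 24, giving 48 = 6P, P = 8, Q = 8.
ΔP = 8 − 6 = +2.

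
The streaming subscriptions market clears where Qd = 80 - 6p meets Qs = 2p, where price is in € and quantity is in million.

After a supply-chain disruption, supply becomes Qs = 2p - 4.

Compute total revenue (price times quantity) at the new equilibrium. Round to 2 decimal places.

178.50

Original equilibrium: 80 - 6p = 2p gives 80 = 8p, so p = 10 and Q = 20.
The new curves are Qd = 80 - 6p (demand) and Qs = 2p - 4 (supply).
Equate the new curves: 80 - 6p = 2p - 4, giving 84 = 8p, p = 10.5, Q = 17.
New expenditure = 10.5 × 17 = 178.50.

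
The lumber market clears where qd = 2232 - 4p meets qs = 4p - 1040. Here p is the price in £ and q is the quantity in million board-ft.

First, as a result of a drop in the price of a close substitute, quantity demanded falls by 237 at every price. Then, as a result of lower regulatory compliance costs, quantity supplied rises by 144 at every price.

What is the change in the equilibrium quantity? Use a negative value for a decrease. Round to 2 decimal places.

Solve the original market: 2232 - 4p = 4p - 1040, hence p = 409 and q = 596.
The shock moves the curves to qd = 1995 - 4p and qs = 4p - 896.
Setting them equal: 1995 - 4p = 4p - 896 → 2891 = 8p, so p = 361.375 and q = 549.5.
Δq = 549.5 − 596 = -46.50.

-46.50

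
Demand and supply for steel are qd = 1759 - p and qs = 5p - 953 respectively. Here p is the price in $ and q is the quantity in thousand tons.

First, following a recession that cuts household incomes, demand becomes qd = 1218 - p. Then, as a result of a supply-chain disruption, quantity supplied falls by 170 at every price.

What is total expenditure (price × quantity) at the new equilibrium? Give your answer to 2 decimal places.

Solve the original market: 1759 - p = 5p - 953, hence p = 452 and q = 1307.
After the shift, demand is qd = 1218 - p and supply is qs = 5p - 1123.
Clearing the new market: 1218 - p = 5p - 1123, so p = 2341/6 ≈ 390.1667 and q = 4967/6 ≈ 827.8333.
New expenditure = 390.1667 × 827.8333 = 322992.97.

322992.97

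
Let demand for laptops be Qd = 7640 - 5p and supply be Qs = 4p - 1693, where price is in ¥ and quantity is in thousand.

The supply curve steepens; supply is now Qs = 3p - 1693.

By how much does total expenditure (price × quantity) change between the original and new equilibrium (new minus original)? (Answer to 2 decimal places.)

Before the shock: 7640 - 5p = 4p - 1693 ⇒ 9333 = 9p ⇒ p = 1037, Q = 2455.
With the change applied: demand Qd = 7640 - 5p, supply Qs = 3p - 1693.
Setting them equal: 7640 - 5p = 3p - 1693 → 9333 = 8p, so p = 1166.625 and Q = 1806.875.
Expenditure moves from 1037×2455 = 2545835 to 1166.625×1806.875 = 2107945.546875; change = -437889.45.

-437889.45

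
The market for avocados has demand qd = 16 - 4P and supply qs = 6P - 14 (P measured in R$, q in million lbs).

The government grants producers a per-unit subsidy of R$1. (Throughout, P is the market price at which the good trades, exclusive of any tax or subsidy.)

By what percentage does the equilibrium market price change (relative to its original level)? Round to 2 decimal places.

Initially, 16 - 4P = 6P - 14, so 30 = 10P and P = 3, q = 4.
Since sellers receive the price plus the subsidy, the effective supply curve becomes qs = 6P - 8.
Clearing the new market: 16 - 4P = 6P - 8, so P = 2.4 and q = 6.4.
%ΔP = (2.4 − 3) / 3 × 100 = -20.00%.

-20.00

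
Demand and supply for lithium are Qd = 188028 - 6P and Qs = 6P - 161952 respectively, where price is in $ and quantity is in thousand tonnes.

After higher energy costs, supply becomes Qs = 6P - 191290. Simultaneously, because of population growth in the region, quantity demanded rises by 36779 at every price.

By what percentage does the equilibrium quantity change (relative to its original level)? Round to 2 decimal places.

+28.54

Solve the original market: 188028 - 6P = 6P - 161952, hence P = 29165 and Q = 13038.
After the shift, demand is Qd = 224807 - 6P and supply is Qs = 6P - 191290.
New equilibrium: 224807 - 6P = 6P - 191290 ⇒ 416097 = 12P ⇒ P = 34674.75, Q = 16758.5.
%ΔQ = (16758.5 − 13038) / 13038 × 100 = +28.54%.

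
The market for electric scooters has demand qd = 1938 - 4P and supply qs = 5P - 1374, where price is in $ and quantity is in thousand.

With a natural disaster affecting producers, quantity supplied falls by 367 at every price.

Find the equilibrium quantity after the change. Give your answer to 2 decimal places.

302.89

Before the shock: 1938 - 4P = 5P - 1374 ⇒ 3312 = 9P ⇒ P = 368, q = 466.
After the shift, demand is qd = 1938 - 4P and supply is qs = 5P - 1741.
Setting them equal: 1938 - 4P = 5P - 1741 → 3679 = 9P, so P = 3679/9 ≈ 408.7778 and q = 2726/9 ≈ 302.8889.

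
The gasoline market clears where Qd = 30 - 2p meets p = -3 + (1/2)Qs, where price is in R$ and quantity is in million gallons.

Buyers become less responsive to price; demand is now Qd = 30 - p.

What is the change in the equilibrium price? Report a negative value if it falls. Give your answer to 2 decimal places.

+2.00

Before the shock: 30 - 2p = 2p + 6 ⇒ 24 = 4p ⇒ p = 6, Q = 18.
The new curves are Qd = 30 - p (demand) and Qs = 2p + 6 (supply).
Setting them equal: 30 - p = 2p + 6 → 24 = 3p, so p = 8 and Q = 22.
Δp = 8 − 6 = +2.00.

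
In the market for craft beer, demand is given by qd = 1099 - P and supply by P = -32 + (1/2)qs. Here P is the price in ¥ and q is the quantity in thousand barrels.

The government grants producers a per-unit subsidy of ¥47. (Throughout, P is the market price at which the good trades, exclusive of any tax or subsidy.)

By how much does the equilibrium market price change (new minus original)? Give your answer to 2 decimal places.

Initially, 1099 - P = 2P + 64, so 1035 = 3P and P = 345, q = 754.
Since sellers receive the price plus the subsidy, the effective supply curve becomes qs = 2P + 158.
Clearing the new market: 1099 - P = 2P + 158, so P = 941/3 ≈ 313.6667 and q = 2356/3 ≈ 785.3333.
ΔP = 313.6667 − 345 = -31.33.

-31.33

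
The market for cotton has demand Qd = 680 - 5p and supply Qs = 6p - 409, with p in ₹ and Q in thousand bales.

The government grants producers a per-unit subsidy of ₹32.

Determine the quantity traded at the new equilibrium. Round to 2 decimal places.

Solve the original market: 680 - 5p = 6p - 409, hence p = 99 and Q = 185.
Since sellers receive the price plus the subsidy, the effective supply curve becomes Qs = 6p - 217.
Equate the new curves: 680 - 5p = 6p - 217, giving 897 = 11p, p = 897/11 ≈ 81.5455, Q = 2995/11 ≈ 272.2727.

272.27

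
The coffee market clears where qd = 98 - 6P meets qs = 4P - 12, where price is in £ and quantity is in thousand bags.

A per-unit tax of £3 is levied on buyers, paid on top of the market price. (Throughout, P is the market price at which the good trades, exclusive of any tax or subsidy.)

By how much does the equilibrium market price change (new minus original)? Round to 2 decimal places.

Solve the original market: 98 - 6P = 4P - 12, hence P = 11 and q = 32.
Since buyers pay the price plus the tax, the effective demand curve becomes qd = 80 - 6P.
Clearing the new market: 80 - 6P = 4P - 12, so P = 9.2 and q = 24.8.
ΔP = 9.2 − 11 = -1.80.

-1.80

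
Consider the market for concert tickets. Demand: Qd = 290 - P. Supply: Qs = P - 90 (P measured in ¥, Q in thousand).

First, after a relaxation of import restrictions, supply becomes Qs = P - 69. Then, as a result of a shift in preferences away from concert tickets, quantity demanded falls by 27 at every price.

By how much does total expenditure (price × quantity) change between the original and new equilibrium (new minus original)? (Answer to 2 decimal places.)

Initially, 290 - P = P - 90, so 380 = 2P and P = 190, Q = 100.
With the change applied: demand Qd = 263 - P, supply Qs = P - 69.
Setting them equal: 263 - P = P - 69 → 332 = 2P, so P = 166 and Q = 97.
Expenditure moves from 190×100 = 19000 to 166×97 = 16102; change = -2898.00.

-2898.00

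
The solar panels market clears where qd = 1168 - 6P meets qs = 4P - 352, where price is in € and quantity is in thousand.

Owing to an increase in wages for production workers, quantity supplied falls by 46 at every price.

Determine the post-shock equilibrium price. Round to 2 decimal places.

Before the shock: 1168 - 6P = 4P - 352 ⇒ 1520 = 10P ⇒ P = 152, q = 256.
The shock moves the curves to qd = 1168 - 6P and qs = 4P - 398.
Equate the new curves: 1168 - 6P = 4P - 398, giving 1566 = 10P, P = 156.6, q = 228.4.

156.60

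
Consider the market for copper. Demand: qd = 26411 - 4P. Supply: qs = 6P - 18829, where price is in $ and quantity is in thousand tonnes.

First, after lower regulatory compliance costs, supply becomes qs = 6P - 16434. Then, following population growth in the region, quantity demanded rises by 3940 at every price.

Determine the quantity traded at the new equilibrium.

Initially, 26411 - 4P = 6P - 18829, so 45240 = 10P and P = 4524, q = 8315.
With the change applied: demand qd = 30351 - 4P, supply qs = 6P - 16434.
Equate the new curves: 30351 - 4P = 6P - 16434, giving 46785 = 10P, P = 4678.5, q = 11637.

11637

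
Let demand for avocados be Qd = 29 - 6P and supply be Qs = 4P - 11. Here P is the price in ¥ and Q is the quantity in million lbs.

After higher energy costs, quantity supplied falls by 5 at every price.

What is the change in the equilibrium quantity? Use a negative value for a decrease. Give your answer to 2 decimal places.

Before the shock: 29 - 6P = 4P - 11 ⇒ 40 = 10P ⇒ P = 4, Q = 5.
The shock moves the curves to Qd = 29 - 6P and Qs = 4P - 16.
Setting them equal: 29 - 6P = 4P - 16 → 45 = 10P, so P = 4.5 and Q = 2.
ΔQ = 2 − 5 = -3.00.

-3.00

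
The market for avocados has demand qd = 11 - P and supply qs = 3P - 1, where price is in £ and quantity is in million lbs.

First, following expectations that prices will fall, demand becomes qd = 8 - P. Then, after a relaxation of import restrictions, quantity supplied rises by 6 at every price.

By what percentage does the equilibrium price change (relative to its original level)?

Original equilibrium: 11 - P = 3P - 1 gives 12 = 4P, so P = 3 and q = 8.
The new curves are qd = 8 - P (demand) and qs = 3P + 5 (supply).
Setting them equal: 8 - P = 3P + 5 → 3 = 4P, so P = 0.75 and q = 7.25.
%ΔP = (0.75 − 3) / 3 × 100 = -75%.

-75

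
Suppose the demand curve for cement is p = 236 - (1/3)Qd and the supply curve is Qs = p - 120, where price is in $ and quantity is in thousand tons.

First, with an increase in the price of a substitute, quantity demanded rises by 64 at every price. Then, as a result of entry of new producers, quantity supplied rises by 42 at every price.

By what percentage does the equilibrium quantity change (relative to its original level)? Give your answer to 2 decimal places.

+54.60

Original equilibrium: 708 - 3p = p - 120 gives 828 = 4p, so p = 207 and Q = 87.
The new curves are Qd = 772 - 3p (demand) and Qs = p - 78 (supply).
Clearing the new market: 772 - 3p = p - 78, so p = 212.5 and Q = 134.5.
%ΔQ = (134.5 − 87) / 87 × 100 = +54.60%.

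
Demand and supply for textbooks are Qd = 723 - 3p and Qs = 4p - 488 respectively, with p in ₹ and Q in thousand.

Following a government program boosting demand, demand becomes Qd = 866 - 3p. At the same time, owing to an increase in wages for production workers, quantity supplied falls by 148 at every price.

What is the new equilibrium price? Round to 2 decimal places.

Initially, 723 - 3p = 4p - 488, so 1211 = 7p and p = 173, Q = 204.
After the shift, demand is Qd = 866 - 3p and supply is Qs = 4p - 636.
Clearing the new market: 866 - 3p = 4p - 636, so p = 1502/7 ≈ 214.5714 and Q = 1556/7 ≈ 222.2857.

214.57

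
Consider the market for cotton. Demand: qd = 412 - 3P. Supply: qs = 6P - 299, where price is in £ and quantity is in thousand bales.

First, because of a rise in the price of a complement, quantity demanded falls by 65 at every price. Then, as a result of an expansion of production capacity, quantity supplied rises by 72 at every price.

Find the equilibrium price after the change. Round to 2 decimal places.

63.78

Before the shock: 412 - 3P = 6P - 299 ⇒ 711 = 9P ⇒ P = 79, q = 175.
The new curves are qd = 347 - 3P (demand) and qs = 6P - 227 (supply).
Equate the new curves: 347 - 3P = 6P - 227, giving 574 = 9P, P = 574/9 ≈ 63.7778, q = 467/3 ≈ 155.6667.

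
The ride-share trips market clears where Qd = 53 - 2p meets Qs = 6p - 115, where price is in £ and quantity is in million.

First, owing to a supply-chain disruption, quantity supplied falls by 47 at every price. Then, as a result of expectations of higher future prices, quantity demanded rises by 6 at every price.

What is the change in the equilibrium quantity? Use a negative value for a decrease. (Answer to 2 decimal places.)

-7.25

Before the shock: 53 - 2p = 6p - 115 ⇒ 168 = 8p ⇒ p = 21, Q = 11.
With the change applied: demand Qd = 59 - 2p, supply Qs = 6p - 162.
Setting them equal: 59 - 2p = 6p - 162 → 221 = 8p, so p = 27.625 and Q = 3.75.
ΔQ = 3.75 − 11 = -7.25.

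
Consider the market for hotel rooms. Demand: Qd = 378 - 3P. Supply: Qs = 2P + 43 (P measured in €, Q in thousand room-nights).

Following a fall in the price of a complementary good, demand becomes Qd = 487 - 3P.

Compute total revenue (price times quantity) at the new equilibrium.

Original equilibrium: 378 - 3P = 2P + 43 gives 335 = 5P, so P = 67 and Q = 177.
With the change applied: demand Qd = 487 - 3P, supply Qs = 2P + 43.
Setting them equal: 487 - 3P = 2P + 43 → 444 = 5P, so P = 88.8 and Q = 220.6.
New expenditure = 88.8 × 220.6 = 19589.28.

19589.28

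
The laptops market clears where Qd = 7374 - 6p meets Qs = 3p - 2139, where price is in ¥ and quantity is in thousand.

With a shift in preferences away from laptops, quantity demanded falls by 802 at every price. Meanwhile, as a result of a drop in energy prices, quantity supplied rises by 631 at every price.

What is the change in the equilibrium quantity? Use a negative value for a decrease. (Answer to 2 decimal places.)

+153.33

Before the shock: 7374 - 6p = 3p - 2139 ⇒ 9513 = 9p ⇒ p = 1057, Q = 1032.
After the shift, demand is Qd = 6572 - 6p and supply is Qs = 3p - 1508.
Setting them equal: 6572 - 6p = 3p - 1508 → 8080 = 9p, so p = 8080/9 ≈ 897.7778 and Q = 3556/3 ≈ 1185.3333.
ΔQ = 1185.3333 − 1032 = +153.33.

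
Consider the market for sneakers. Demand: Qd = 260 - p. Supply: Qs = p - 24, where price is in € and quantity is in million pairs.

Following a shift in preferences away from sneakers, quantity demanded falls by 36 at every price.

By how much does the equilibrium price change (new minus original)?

-18

Solve the original market: 260 - p = p - 24, hence p = 142 and Q = 118.
With the change applied: demand Qd = 224 - p, supply Qs = p - 24.
Setting them equal: 224 - p = p - 24 → 248 = 2p, so p = 124 and Q = 100.
Δp = 124 − 142 = -18.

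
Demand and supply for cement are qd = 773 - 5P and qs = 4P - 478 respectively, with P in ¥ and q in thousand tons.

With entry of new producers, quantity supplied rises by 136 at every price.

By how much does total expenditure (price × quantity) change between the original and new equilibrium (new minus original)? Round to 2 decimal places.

+8181.83

Before the shock: 773 - 5P = 4P - 478 ⇒ 1251 = 9P ⇒ P = 139, q = 78.
After the shift, demand is qd = 773 - 5P and supply is qs = 4P - 342.
Equate the new curves: 773 - 5P = 4P - 342, giving 1115 = 9P, P = 1115/9 ≈ 123.8889, q = 1382/9 ≈ 153.5556.
Expenditure moves from 139×78 = 10842 to 123.8889×153.5556 = 19023.8272; change = +8181.83.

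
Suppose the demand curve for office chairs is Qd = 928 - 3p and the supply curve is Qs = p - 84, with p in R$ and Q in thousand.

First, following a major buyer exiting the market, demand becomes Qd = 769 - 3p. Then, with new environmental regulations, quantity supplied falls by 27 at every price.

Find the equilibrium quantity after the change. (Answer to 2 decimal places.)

Original equilibrium: 928 - 3p = p - 84 gives 1012 = 4p, so p = 253 and Q = 169.
The new curves are Qd = 769 - 3p (demand) and Qs = p - 111 (supply).
Setting them equal: 769 - 3p = p - 111 → 880 = 4p, so p = 220 and Q = 109.

109.00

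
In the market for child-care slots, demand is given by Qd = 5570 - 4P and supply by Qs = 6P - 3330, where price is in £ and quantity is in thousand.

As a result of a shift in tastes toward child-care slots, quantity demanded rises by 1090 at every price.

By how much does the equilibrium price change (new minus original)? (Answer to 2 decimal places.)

+109.00

Original equilibrium: 5570 - 4P = 6P - 3330 gives 8900 = 10P, so P = 890 and Q = 2010.
With the change applied: demand Qd = 6660 - 4P, supply Qs = 6P - 3330.
New equilibrium: 6660 - 4P = 6P - 3330 ⇒ 9990 = 10P ⇒ P = 999, Q = 2664.
ΔP = 999 − 890 = +109.00.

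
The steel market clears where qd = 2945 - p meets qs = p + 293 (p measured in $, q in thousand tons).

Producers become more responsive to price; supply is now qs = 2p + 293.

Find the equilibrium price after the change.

884

Solve the original market: 2945 - p = p + 293, hence p = 1326 and q = 1619.
With the change applied: demand qd = 2945 - p, supply qs = 2p + 293.
Clearing the new market: 2945 - p = 2p + 293, so p = 884 and q = 2061.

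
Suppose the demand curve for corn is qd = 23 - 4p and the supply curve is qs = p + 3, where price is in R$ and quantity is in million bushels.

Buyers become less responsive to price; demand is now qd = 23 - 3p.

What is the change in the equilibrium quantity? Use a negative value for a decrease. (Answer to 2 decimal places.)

+1.00

Original equilibrium: 23 - 4p = p + 3 gives 20 = 5p, so p = 4 and q = 7.
After the shift, demand is qd = 23 - 3p and supply is qs = p + 3.
Clearing the new market: 23 - 3p = p + 3, so p = 5 and q = 8.
Δq = 8 − 7 = +1.00.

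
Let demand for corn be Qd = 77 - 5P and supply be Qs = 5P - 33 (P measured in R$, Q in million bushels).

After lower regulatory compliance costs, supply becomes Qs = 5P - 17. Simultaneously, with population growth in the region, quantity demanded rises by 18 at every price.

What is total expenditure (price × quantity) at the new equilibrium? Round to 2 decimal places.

Original equilibrium: 77 - 5P = 5P - 33 gives 110 = 10P, so P = 11 and Q = 22.
After the shift, demand is Qd = 95 - 5P and supply is Qs = 5P - 17.
New equilibrium: 95 - 5P = 5P - 17 ⇒ 112 = 10P ⇒ P = 11.2, Q = 39.
New expenditure = 11.2 × 39 = 436.80.

436.80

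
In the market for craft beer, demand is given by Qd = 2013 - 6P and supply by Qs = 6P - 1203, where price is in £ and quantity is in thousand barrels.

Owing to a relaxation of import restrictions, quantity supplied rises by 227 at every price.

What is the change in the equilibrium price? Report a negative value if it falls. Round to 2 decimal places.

Before the shock: 2013 - 6P = 6P - 1203 ⇒ 3216 = 12P ⇒ P = 268, Q = 405.
The shock moves the curves to Qd = 2013 - 6P and Qs = 6P - 976.
Setting them equal: 2013 - 6P = 6P - 976 → 2989 = 12P, so P = 2989/12 ≈ 249.0833 and Q = 518.5.
ΔP = 249.0833 − 268 = -18.92.

-18.92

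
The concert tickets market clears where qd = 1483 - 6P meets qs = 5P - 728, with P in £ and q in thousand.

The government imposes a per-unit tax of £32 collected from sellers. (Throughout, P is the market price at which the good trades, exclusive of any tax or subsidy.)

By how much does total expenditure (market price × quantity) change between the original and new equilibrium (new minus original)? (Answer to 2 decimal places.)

-14782.15

Before the shock: 1483 - 6P = 5P - 728 ⇒ 2211 = 11P ⇒ P = 201, q = 277.
Since sellers keep the price net of the tax, the effective supply curve becomes qs = 5P - 888.
New equilibrium: 1483 - 6P = 5P - 888 ⇒ 2371 = 11P ⇒ P = 2371/11 ≈ 215.5455, q = 2087/11 ≈ 189.7273.
Expenditure moves from 201×277 = 55677 to 215.5455×189.7273 = 40894.8512; change = -14782.15.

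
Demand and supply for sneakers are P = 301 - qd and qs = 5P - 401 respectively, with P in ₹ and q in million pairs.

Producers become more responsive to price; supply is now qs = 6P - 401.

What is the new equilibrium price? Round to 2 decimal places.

100.29

Solve the original market: 301 - P = 5P - 401, hence P = 117 and q = 184.
After the shift, demand is qd = 301 - P and supply is qs = 6P - 401.
Clearing the new market: 301 - P = 6P - 401, so P = 702/7 ≈ 100.2857 and q = 1405/7 ≈ 200.7143.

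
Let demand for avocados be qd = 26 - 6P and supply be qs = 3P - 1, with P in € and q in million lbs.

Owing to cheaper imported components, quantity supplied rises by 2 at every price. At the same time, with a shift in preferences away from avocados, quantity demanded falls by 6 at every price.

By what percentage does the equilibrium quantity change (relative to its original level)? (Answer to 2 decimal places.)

-8.33

Initially, 26 - 6P = 3P - 1, so 27 = 9P and P = 3, q = 8.
After the shift, demand is qd = 20 - 6P and supply is qs = 3P + 1.
Clearing the new market: 20 - 6P = 3P + 1, so P = 19/9 ≈ 2.1111 and q = 22/3 ≈ 7.3333.
%Δq = (7.3333 − 8) / 8 × 100 = -8.33%.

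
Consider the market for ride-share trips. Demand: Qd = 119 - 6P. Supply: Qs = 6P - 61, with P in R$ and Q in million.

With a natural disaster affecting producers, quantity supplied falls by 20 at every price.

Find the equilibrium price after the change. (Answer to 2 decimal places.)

Solve the original market: 119 - 6P = 6P - 61, hence P = 15 and Q = 29.
The shock moves the curves to Qd = 119 - 6P and Qs = 6P - 81.
Setting them equal: 119 - 6P = 6P - 81 → 200 = 12P, so P = 50/3 ≈ 16.6667 and Q = 19.

16.67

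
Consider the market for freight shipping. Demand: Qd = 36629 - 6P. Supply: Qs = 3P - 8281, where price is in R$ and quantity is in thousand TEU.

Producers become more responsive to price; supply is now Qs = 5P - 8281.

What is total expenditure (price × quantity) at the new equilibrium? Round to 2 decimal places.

49534245.37

Initially, 36629 - 6P = 3P - 8281, so 44910 = 9P and P = 4990, Q = 6689.
The new curves are Qd = 36629 - 6P (demand) and Qs = 5P - 8281 (supply).
Equate the new curves: 36629 - 6P = 5P - 8281, giving 44910 = 11P, P = 44910/11 ≈ 4082.7273, Q = 133459/11 ≈ 12132.6364.
New expenditure = 4082.7273 × 12132.6364 = 49534245.37.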